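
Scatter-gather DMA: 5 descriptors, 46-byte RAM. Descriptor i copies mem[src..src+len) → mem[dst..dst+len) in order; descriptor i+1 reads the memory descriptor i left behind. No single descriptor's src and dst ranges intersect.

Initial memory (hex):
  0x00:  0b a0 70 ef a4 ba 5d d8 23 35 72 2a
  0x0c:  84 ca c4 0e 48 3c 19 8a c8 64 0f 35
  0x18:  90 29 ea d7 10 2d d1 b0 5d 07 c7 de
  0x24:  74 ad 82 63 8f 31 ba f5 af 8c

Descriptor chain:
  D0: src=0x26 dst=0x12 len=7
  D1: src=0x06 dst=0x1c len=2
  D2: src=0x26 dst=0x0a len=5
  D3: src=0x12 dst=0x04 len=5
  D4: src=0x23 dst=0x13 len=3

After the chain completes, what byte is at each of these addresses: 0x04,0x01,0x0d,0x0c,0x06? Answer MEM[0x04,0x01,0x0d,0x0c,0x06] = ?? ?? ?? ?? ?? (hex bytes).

MEM[0x04,0x01,0x0d,0x0c,0x06] = 82 a0 31 8f 8f

  after D0: wrote 7B at 0x12 = 82638f31baf5af
  after D1: wrote 2B at 0x1c = 5dd8
  after D2: wrote 5B at 0x0a = 82638f31ba
  after D3: wrote 5B at 0x04 = 82638f31ba
  after D4: wrote 3B at 0x13 = de74ad
query mem[0x04]=0x82, mem[0x01]=0xa0, mem[0x0d]=0x31, mem[0x0c]=0x8f, mem[0x06]=0x8f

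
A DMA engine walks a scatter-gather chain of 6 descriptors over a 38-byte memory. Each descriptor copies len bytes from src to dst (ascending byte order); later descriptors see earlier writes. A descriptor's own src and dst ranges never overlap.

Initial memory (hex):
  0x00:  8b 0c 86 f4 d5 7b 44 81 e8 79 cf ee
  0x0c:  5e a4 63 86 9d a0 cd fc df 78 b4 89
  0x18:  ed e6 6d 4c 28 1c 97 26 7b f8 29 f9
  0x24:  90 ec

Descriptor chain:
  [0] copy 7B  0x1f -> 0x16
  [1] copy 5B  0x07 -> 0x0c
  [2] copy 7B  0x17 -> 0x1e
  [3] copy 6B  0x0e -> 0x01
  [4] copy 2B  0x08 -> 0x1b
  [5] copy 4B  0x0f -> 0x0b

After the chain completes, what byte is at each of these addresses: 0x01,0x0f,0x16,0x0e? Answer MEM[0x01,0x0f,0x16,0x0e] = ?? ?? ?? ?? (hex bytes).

D0: mem[0x16..0x1c] <- [26 7b f8 29 f9 90 ec]
D1: mem[0x0c..0x10] <- [81 e8 79 cf ee]
D2: mem[0x1e..0x24] <- [7b f8 29 f9 90 ec 1c]
D3: mem[0x01..0x06] <- [79 cf ee a0 cd fc]
D4: mem[0x1b..0x1c] <- [e8 79]
D5: mem[0x0b..0x0e] <- [cf ee a0 cd]
query mem[0x01]=0x79, mem[0x0f]=0xcf, mem[0x16]=0x26, mem[0x0e]=0xcd

MEM[0x01,0x0f,0x16,0x0e] = 79 cf 26 cd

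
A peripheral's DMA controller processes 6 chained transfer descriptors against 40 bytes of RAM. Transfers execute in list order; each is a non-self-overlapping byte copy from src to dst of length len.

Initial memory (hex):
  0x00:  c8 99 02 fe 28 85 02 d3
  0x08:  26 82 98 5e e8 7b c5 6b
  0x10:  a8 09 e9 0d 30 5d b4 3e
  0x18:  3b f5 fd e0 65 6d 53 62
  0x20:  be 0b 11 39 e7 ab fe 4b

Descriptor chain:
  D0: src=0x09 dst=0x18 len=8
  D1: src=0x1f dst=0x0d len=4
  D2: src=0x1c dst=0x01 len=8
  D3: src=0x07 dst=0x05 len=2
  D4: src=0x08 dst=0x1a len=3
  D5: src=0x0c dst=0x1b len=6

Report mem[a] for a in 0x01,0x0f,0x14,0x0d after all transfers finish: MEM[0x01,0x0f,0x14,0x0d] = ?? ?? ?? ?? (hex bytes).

  after D0: wrote 8B at 0x18 = 82985ee87bc56ba8
  after D1: wrote 4B at 0x0d = a8be0b11
  after D2: wrote 8B at 0x01 = 7bc56ba8be0b1139
  after D3: wrote 2B at 0x05 = 1139
  after D4: wrote 3B at 0x1a = 398298
  after D5: wrote 6B at 0x1b = e8a8be0b1109
query mem[0x01]=0x7b, mem[0x0f]=0x0b, mem[0x14]=0x30, mem[0x0d]=0xa8

MEM[0x01,0x0f,0x14,0x0d] = 7b 0b 30 a8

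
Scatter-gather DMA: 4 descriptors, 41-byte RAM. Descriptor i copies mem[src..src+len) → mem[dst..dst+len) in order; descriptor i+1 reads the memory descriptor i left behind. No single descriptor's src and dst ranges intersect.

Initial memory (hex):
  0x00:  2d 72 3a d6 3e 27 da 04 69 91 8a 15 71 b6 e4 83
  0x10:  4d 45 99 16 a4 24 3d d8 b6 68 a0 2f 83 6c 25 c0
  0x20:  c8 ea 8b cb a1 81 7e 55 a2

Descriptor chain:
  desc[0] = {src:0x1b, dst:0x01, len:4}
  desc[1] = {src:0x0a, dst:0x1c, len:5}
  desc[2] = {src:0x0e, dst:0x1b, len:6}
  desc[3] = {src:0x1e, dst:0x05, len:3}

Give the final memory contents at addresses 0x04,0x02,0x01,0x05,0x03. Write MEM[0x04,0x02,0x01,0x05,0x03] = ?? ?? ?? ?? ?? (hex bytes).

[0] 0x1b->0x01 len=4 : 2f 83 6c 25
[1] 0x0a->0x1c len=5 : 8a 15 71 b6 e4
[2] 0x0e->0x1b len=6 : e4 83 4d 45 99 16
[3] 0x1e->0x05 len=3 : 45 99 16
query mem[0x04]=0x25, mem[0x02]=0x83, mem[0x01]=0x2f, mem[0x05]=0x45, mem[0x03]=0x6c

MEM[0x04,0x02,0x01,0x05,0x03] = 25 83 2f 45 6c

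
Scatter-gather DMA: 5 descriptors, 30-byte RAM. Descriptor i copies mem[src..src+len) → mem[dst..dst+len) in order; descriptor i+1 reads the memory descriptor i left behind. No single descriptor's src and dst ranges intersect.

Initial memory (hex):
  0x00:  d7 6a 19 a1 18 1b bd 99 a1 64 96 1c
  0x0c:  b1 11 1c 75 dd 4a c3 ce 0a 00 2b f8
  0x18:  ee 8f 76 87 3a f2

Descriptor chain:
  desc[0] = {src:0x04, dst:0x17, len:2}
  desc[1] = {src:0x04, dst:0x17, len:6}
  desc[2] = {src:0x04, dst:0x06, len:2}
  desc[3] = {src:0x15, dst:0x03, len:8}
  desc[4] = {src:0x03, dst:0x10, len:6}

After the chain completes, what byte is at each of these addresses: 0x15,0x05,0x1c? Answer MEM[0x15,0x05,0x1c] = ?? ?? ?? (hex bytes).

  after D0: wrote 2B at 0x17 = 181b
  after D1: wrote 6B at 0x17 = 181bbd99a164
  after D2: wrote 2B at 0x06 = 181b
  after D3: wrote 8B at 0x03 = 002b181bbd99a164
  after D4: wrote 6B at 0x10 = 002b181bbd99
query mem[0x15]=0x99, mem[0x05]=0x18, mem[0x1c]=0x64

MEM[0x15,0x05,0x1c] = 99 18 64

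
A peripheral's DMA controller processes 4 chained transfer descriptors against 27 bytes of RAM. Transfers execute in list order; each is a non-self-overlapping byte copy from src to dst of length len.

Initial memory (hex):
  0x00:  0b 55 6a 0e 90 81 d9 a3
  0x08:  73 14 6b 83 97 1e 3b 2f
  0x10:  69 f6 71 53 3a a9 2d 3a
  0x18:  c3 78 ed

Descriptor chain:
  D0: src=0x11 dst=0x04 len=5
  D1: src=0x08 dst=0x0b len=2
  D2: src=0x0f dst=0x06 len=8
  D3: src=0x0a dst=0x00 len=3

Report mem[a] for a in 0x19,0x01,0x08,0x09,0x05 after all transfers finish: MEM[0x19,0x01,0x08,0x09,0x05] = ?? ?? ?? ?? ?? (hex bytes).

MEM[0x19,0x01,0x08,0x09,0x05] = 78 3a f6 71 71

D0: mem[0x04..0x08] <- [f6 71 53 3a a9]
D1: mem[0x0b..0x0c] <- [a9 14]
D2: mem[0x06..0x0d] <- [2f 69 f6 71 53 3a a9 2d]
D3: mem[0x00..0x02] <- [53 3a a9]
query mem[0x19]=0x78, mem[0x01]=0x3a, mem[0x08]=0xf6, mem[0x09]=0x71, mem[0x05]=0x71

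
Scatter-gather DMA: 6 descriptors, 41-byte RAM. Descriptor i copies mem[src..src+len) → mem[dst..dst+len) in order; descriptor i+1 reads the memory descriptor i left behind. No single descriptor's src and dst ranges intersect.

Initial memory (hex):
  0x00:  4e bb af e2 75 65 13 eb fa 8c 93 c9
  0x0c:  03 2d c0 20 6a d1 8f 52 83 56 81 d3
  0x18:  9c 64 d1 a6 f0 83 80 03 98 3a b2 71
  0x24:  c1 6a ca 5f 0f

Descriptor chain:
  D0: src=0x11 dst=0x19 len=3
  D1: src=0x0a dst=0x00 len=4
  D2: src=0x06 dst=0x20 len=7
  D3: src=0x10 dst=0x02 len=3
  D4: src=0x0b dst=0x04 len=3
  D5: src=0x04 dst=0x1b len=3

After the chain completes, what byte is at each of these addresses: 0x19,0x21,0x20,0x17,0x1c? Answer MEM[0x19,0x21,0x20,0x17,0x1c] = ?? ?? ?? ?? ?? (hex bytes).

  after D0: wrote 3B at 0x19 = d18f52
  after D1: wrote 4B at 0x00 = 93c9032d
  after D2: wrote 7B at 0x20 = 13ebfa8c93c903
  after D3: wrote 3B at 0x02 = 6ad18f
  after D4: wrote 3B at 0x04 = c9032d
  after D5: wrote 3B at 0x1b = c9032d
query mem[0x19]=0xd1, mem[0x21]=0xeb, mem[0x20]=0x13, mem[0x17]=0xd3, mem[0x1c]=0x03

MEM[0x19,0x21,0x20,0x17,0x1c] = d1 eb 13 d3 03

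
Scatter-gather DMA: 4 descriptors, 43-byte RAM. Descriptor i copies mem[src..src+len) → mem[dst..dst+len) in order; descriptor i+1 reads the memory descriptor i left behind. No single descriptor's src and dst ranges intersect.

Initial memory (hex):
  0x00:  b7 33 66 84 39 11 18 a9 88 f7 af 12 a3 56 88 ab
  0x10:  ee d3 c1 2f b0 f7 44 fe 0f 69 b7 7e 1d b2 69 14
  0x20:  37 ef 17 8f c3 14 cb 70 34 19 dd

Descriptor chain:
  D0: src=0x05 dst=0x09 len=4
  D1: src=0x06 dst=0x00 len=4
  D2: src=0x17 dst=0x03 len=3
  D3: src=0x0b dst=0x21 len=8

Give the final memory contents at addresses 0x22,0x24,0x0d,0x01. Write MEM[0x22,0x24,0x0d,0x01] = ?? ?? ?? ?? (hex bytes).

MEM[0x22,0x24,0x0d,0x01] = 88 88 56 a9

  after D0: wrote 4B at 0x09 = 1118a988
  after D1: wrote 4B at 0x00 = 18a98811
  after D2: wrote 3B at 0x03 = fe0f69
  after D3: wrote 8B at 0x21 = a9885688abeed3c1
query mem[0x22]=0x88, mem[0x24]=0x88, mem[0x0d]=0x56, mem[0x01]=0xa9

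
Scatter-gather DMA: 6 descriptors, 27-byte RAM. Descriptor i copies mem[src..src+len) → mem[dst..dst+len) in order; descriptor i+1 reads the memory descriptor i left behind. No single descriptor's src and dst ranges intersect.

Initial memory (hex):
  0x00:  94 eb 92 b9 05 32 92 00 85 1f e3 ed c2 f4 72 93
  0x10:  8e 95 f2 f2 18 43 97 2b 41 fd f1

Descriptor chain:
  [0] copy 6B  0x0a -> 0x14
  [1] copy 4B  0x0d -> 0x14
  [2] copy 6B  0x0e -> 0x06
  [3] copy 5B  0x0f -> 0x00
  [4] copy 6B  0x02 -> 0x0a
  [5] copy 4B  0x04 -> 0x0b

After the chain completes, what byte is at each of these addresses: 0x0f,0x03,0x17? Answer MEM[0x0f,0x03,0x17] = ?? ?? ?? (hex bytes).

MEM[0x0f,0x03,0x17] = 93 f2 8e

[0] 0x0a->0x14 len=6 : e3 ed c2 f4 72 93
[1] 0x0d->0x14 len=4 : f4 72 93 8e
[2] 0x0e->0x06 len=6 : 72 93 8e 95 f2 f2
[3] 0x0f->0x00 len=5 : 93 8e 95 f2 f2
[4] 0x02->0x0a len=6 : 95 f2 f2 32 72 93
[5] 0x04->0x0b len=4 : f2 32 72 93
query mem[0x0f]=0x93, mem[0x03]=0xf2, mem[0x17]=0x8e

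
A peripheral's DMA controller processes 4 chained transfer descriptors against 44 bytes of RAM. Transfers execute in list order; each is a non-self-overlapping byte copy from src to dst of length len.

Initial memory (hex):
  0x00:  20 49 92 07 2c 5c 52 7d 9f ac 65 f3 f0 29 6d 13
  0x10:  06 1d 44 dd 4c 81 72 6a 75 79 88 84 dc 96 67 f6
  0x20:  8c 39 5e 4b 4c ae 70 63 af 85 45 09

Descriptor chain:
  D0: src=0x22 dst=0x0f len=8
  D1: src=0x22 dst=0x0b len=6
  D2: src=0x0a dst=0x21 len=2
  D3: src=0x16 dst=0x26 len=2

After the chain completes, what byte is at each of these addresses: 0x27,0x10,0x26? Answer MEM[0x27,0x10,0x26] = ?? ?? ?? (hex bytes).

MEM[0x27,0x10,0x26] = 6a 63 85

[0] 0x22->0x0f len=8 : 5e 4b 4c ae 70 63 af 85
[1] 0x22->0x0b len=6 : 5e 4b 4c ae 70 63
[2] 0x0a->0x21 len=2 : 65 5e
[3] 0x16->0x26 len=2 : 85 6a
query mem[0x27]=0x6a, mem[0x10]=0x63, mem[0x26]=0x85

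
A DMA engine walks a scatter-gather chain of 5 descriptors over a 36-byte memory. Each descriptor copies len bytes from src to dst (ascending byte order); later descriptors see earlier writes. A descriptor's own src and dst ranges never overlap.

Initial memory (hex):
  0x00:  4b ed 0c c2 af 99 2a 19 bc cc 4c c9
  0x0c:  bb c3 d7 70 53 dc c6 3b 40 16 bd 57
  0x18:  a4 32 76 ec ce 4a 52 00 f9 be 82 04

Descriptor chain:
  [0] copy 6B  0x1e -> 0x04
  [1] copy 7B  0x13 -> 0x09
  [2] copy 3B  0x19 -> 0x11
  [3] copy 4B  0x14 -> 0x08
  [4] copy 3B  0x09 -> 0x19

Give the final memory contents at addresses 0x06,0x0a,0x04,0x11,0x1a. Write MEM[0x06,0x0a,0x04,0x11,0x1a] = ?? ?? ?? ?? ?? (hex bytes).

MEM[0x06,0x0a,0x04,0x11,0x1a] = f9 bd 52 32 bd

  after D0: wrote 6B at 0x04 = 5200f9be8204
  after D1: wrote 7B at 0x09 = 3b4016bd57a432
  after D2: wrote 3B at 0x11 = 3276ec
  after D3: wrote 4B at 0x08 = 4016bd57
  after D4: wrote 3B at 0x19 = 16bd57
query mem[0x06]=0xf9, mem[0x0a]=0xbd, mem[0x04]=0x52, mem[0x11]=0x32, mem[0x1a]=0xbd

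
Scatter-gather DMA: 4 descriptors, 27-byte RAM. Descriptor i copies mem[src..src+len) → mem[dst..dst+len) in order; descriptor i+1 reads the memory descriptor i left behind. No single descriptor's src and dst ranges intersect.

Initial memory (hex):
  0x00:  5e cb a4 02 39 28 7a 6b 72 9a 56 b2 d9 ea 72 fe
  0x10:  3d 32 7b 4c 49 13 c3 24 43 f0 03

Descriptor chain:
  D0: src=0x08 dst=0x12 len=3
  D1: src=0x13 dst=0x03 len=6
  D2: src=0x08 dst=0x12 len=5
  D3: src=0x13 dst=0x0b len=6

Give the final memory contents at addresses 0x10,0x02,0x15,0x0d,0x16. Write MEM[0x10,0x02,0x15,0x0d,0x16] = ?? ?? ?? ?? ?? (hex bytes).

MEM[0x10,0x02,0x15,0x0d,0x16] = 43 a4 b2 b2 d9

  after D0: wrote 3B at 0x12 = 729a56
  after D1: wrote 6B at 0x03 = 9a5613c32443
  after D2: wrote 5B at 0x12 = 439a56b2d9
  after D3: wrote 6B at 0x0b = 9a56b2d92443
query mem[0x10]=0x43, mem[0x02]=0xa4, mem[0x15]=0xb2, mem[0x0d]=0xb2, mem[0x16]=0xd9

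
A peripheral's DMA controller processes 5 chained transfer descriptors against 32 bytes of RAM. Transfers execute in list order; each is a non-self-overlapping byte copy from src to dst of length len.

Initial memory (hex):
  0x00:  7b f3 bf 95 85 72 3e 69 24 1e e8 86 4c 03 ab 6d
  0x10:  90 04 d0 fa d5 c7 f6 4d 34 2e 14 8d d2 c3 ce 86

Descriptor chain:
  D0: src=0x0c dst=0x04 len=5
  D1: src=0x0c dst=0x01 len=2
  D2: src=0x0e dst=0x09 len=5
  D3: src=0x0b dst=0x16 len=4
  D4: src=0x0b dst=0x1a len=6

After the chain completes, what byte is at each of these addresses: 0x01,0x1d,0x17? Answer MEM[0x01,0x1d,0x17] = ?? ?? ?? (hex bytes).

MEM[0x01,0x1d,0x17] = 4c ab 04

[0] 0x0c->0x04 len=5 : 4c 03 ab 6d 90
[1] 0x0c->0x01 len=2 : 4c 03
[2] 0x0e->0x09 len=5 : ab 6d 90 04 d0
[3] 0x0b->0x16 len=4 : 90 04 d0 ab
[4] 0x0b->0x1a len=6 : 90 04 d0 ab 6d 90
query mem[0x01]=0x4c, mem[0x1d]=0xab, mem[0x17]=0x04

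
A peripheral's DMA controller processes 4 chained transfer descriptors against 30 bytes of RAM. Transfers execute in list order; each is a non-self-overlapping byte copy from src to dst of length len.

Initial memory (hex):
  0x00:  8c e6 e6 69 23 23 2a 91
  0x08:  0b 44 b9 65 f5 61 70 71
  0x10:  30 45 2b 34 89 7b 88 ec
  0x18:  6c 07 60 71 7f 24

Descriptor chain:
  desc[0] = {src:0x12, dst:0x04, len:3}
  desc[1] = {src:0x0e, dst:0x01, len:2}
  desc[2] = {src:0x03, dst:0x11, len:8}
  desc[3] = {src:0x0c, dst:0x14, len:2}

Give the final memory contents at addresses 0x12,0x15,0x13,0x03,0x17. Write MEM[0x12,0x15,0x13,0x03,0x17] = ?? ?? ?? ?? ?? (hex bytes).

[0] 0x12->0x04 len=3 : 2b 34 89
[1] 0x0e->0x01 len=2 : 70 71
[2] 0x03->0x11 len=8 : 69 2b 34 89 91 0b 44 b9
[3] 0x0c->0x14 len=2 : f5 61
query mem[0x12]=0x2b, mem[0x15]=0x61, mem[0x13]=0x34, mem[0x03]=0x69, mem[0x17]=0x44

MEM[0x12,0x15,0x13,0x03,0x17] = 2b 61 34 69 44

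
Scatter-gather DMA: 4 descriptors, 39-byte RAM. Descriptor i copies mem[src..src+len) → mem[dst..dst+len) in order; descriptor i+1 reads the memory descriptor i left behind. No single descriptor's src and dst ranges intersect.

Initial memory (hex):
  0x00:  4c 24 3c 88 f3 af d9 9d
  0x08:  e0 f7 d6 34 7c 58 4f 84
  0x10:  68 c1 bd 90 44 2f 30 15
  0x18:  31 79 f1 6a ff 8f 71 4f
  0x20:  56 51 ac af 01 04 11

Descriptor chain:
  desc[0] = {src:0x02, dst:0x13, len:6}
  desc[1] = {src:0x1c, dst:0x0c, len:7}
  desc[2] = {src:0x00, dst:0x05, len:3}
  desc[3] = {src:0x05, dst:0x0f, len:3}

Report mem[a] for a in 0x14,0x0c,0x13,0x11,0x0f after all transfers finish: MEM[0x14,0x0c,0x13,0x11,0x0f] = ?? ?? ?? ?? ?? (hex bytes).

MEM[0x14,0x0c,0x13,0x11,0x0f] = 88 ff 3c 3c 4c

D0: mem[0x13..0x18] <- [3c 88 f3 af d9 9d]
D1: mem[0x0c..0x12] <- [ff 8f 71 4f 56 51 ac]
D2: mem[0x05..0x07] <- [4c 24 3c]
D3: mem[0x0f..0x11] <- [4c 24 3c]
query mem[0x14]=0x88, mem[0x0c]=0xff, mem[0x13]=0x3c, mem[0x11]=0x3c, mem[0x0f]=0x4c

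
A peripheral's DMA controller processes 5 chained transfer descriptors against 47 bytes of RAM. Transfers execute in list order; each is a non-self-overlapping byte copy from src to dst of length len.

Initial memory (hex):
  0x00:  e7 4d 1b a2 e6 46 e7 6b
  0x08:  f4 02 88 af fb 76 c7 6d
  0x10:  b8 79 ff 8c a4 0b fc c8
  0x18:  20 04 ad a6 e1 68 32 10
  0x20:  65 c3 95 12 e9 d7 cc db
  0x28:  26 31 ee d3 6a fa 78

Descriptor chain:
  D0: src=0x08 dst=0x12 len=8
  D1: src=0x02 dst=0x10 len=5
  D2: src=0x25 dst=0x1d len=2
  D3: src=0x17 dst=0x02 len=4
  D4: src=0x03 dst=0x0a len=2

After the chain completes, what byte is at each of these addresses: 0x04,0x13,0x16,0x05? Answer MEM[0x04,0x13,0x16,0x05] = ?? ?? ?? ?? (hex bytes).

D0: mem[0x12..0x19] <- [f4 02 88 af fb 76 c7 6d]
D1: mem[0x10..0x14] <- [1b a2 e6 46 e7]
D2: mem[0x1d..0x1e] <- [d7 cc]
D3: mem[0x02..0x05] <- [76 c7 6d ad]
D4: mem[0x0a..0x0b] <- [c7 6d]
query mem[0x04]=0x6d, mem[0x13]=0x46, mem[0x16]=0xfb, mem[0x05]=0xad

MEM[0x04,0x13,0x16,0x05] = 6d 46 fb ad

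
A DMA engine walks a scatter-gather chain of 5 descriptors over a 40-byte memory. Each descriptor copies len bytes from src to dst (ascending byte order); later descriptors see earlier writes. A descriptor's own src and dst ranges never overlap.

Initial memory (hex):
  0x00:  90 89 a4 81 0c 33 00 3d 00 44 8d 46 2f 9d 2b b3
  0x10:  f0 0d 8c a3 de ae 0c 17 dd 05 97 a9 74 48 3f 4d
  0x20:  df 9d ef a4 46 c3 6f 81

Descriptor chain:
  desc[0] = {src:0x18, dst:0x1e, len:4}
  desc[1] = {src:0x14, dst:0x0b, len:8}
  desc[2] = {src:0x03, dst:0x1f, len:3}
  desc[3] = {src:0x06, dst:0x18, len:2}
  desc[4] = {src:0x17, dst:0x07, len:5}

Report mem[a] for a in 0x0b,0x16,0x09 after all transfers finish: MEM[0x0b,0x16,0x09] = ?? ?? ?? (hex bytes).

D0: mem[0x1e..0x21] <- [dd 05 97 a9]
D1: mem[0x0b..0x12] <- [de ae 0c 17 dd 05 97 a9]
D2: mem[0x1f..0x21] <- [81 0c 33]
D3: mem[0x18..0x19] <- [00 3d]
D4: mem[0x07..0x0b] <- [17 00 3d 97 a9]
query mem[0x0b]=0xa9, mem[0x16]=0x0c, mem[0x09]=0x3d

MEM[0x0b,0x16,0x09] = a9 0c 3d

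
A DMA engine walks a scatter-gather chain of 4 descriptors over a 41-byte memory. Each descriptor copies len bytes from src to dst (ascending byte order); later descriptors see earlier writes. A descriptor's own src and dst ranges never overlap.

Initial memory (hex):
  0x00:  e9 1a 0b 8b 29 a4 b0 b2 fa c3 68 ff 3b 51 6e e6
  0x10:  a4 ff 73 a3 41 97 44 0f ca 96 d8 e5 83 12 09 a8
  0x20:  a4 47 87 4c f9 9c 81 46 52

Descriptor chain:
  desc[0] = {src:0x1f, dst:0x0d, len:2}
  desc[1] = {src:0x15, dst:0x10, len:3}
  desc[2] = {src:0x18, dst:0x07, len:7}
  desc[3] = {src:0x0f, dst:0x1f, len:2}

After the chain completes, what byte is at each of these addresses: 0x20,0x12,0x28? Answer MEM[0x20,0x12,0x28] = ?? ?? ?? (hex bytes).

[0] 0x1f->0x0d len=2 : a8 a4
[1] 0x15->0x10 len=3 : 97 44 0f
[2] 0x18->0x07 len=7 : ca 96 d8 e5 83 12 09
[3] 0x0f->0x1f len=2 : e6 97
query mem[0x20]=0x97, mem[0x12]=0x0f, mem[0x28]=0x52

MEM[0x20,0x12,0x28] = 97 0f 52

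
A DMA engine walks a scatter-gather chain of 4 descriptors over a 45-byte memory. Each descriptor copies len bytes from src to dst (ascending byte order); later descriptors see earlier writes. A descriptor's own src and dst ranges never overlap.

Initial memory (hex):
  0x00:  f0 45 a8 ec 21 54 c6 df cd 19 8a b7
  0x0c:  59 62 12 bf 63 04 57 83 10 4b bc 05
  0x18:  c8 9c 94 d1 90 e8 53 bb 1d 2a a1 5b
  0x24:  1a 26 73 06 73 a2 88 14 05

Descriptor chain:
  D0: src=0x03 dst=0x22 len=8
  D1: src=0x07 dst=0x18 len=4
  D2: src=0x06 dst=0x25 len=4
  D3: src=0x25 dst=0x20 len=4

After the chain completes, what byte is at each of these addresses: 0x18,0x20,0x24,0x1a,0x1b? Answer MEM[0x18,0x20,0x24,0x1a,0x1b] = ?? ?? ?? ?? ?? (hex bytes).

  after D0: wrote 8B at 0x22 = ec2154c6dfcd198a
  after D1: wrote 4B at 0x18 = dfcd198a
  after D2: wrote 4B at 0x25 = c6dfcd19
  after D3: wrote 4B at 0x20 = c6dfcd19
query mem[0x18]=0xdf, mem[0x20]=0xc6, mem[0x24]=0x54, mem[0x1a]=0x19, mem[0x1b]=0x8a

MEM[0x18,0x20,0x24,0x1a,0x1b] = df c6 54 19 8a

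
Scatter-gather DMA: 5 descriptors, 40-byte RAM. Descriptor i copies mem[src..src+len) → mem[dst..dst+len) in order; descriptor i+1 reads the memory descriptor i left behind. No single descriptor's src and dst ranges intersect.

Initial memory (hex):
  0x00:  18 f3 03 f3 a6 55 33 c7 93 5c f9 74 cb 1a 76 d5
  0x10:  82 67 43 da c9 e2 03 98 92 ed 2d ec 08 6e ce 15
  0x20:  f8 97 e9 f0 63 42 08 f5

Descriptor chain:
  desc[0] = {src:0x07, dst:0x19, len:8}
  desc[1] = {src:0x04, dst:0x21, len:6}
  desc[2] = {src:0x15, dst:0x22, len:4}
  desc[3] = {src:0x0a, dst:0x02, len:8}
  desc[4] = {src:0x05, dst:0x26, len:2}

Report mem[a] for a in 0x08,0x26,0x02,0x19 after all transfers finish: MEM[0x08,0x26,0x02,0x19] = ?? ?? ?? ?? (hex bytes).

MEM[0x08,0x26,0x02,0x19] = 82 1a f9 c7

[0] 0x07->0x19 len=8 : c7 93 5c f9 74 cb 1a 76
[1] 0x04->0x21 len=6 : a6 55 33 c7 93 5c
[2] 0x15->0x22 len=4 : e2 03 98 92
[3] 0x0a->0x02 len=8 : f9 74 cb 1a 76 d5 82 67
[4] 0x05->0x26 len=2 : 1a 76
query mem[0x08]=0x82, mem[0x26]=0x1a, mem[0x02]=0xf9, mem[0x19]=0xc7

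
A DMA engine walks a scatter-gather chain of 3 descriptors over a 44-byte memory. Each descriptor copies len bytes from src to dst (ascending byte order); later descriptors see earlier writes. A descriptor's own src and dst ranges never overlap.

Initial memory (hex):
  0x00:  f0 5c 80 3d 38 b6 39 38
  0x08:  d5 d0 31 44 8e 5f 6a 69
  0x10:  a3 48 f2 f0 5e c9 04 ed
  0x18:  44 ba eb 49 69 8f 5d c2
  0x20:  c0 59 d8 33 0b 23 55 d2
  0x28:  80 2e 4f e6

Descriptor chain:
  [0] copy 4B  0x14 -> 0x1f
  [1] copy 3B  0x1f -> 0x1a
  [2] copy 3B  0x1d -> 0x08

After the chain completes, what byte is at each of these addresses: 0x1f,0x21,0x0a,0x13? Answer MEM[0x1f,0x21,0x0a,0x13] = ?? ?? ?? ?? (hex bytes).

#0 dst[0x1f+4] := {0x5e,0xc9,0x04,0xed}
#1 dst[0x1a+3] := {0x5e,0xc9,0x04}
#2 dst[0x08+3] := {0x8f,0x5d,0x5e}
query mem[0x1f]=0x5e, mem[0x21]=0x04, mem[0x0a]=0x5e, mem[0x13]=0xf0

MEM[0x1f,0x21,0x0a,0x13] = 5e 04 5e f0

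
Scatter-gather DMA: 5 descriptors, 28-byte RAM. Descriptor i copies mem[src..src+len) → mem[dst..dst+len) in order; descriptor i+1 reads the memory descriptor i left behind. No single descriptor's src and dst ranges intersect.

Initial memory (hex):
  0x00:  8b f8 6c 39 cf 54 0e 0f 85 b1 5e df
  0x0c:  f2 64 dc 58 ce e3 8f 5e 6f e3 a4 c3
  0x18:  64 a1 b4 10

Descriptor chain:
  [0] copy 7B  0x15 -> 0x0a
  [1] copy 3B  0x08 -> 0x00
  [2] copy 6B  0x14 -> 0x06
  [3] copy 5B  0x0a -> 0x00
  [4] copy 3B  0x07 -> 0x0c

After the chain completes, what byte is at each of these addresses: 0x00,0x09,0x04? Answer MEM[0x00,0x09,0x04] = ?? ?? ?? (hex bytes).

#0 dst[0x0a+7] := {0xe3,0xa4,0xc3,0x64,0xa1,0xb4,0x10}
#1 dst[0x00+3] := {0x85,0xb1,0xe3}
#2 dst[0x06+6] := {0x6f,0xe3,0xa4,0xc3,0x64,0xa1}
#3 dst[0x00+5] := {0x64,0xa1,0xc3,0x64,0xa1}
#4 dst[0x0c+3] := {0xe3,0xa4,0xc3}
query mem[0x00]=0x64, mem[0x09]=0xc3, mem[0x04]=0xa1

MEM[0x00,0x09,0x04] = 64 c3 a1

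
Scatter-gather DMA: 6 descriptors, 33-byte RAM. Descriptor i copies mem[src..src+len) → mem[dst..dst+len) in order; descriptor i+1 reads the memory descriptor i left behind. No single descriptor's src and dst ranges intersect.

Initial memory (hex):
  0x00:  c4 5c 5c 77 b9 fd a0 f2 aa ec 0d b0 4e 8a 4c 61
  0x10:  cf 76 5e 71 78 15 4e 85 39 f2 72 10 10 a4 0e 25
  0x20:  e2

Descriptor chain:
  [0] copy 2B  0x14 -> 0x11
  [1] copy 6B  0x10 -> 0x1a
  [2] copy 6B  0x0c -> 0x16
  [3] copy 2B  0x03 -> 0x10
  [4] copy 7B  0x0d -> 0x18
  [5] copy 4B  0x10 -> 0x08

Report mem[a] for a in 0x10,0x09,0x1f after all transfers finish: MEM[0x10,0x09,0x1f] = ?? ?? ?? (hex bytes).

MEM[0x10,0x09,0x1f] = 77 b9 15

[0] 0x14->0x11 len=2 : 78 15
[1] 0x10->0x1a len=6 : cf 78 15 71 78 15
[2] 0x0c->0x16 len=6 : 4e 8a 4c 61 cf 78
[3] 0x03->0x10 len=2 : 77 b9
[4] 0x0d->0x18 len=7 : 8a 4c 61 77 b9 15 71
[5] 0x10->0x08 len=4 : 77 b9 15 71
query mem[0x10]=0x77, mem[0x09]=0xb9, mem[0x1f]=0x15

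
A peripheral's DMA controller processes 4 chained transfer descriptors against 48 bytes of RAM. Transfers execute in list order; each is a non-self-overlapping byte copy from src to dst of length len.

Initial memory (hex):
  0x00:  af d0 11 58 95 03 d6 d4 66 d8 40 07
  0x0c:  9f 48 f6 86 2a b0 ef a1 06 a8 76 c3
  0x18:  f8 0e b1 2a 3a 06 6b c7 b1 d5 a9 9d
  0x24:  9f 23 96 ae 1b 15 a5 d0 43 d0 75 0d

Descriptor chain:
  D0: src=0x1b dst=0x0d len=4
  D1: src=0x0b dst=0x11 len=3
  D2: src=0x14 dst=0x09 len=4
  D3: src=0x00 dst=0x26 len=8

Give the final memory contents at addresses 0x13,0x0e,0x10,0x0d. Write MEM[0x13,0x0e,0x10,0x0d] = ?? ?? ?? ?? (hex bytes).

MEM[0x13,0x0e,0x10,0x0d] = 2a 3a 6b 2a

[0] 0x1b->0x0d len=4 : 2a 3a 06 6b
[1] 0x0b->0x11 len=3 : 07 9f 2a
[2] 0x14->0x09 len=4 : 06 a8 76 c3
[3] 0x00->0x26 len=8 : af d0 11 58 95 03 d6 d4
query mem[0x13]=0x2a, mem[0x0e]=0x3a, mem[0x10]=0x6b, mem[0x0d]=0x2a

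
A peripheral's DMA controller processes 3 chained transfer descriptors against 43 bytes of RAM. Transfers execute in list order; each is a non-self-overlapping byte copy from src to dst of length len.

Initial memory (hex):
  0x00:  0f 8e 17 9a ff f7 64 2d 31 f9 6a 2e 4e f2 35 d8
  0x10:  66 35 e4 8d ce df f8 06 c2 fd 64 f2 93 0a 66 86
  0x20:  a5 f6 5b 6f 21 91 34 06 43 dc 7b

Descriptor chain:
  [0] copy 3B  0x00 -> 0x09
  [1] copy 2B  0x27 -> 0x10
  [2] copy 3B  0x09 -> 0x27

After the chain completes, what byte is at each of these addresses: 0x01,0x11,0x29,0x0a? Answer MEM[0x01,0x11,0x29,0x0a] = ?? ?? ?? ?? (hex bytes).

MEM[0x01,0x11,0x29,0x0a] = 8e 43 17 8e

#0 dst[0x09+3] := {0x0f,0x8e,0x17}
#1 dst[0x10+2] := {0x06,0x43}
#2 dst[0x27+3] := {0x0f,0x8e,0x17}
query mem[0x01]=0x8e, mem[0x11]=0x43, mem[0x29]=0x17, mem[0x0a]=0x8e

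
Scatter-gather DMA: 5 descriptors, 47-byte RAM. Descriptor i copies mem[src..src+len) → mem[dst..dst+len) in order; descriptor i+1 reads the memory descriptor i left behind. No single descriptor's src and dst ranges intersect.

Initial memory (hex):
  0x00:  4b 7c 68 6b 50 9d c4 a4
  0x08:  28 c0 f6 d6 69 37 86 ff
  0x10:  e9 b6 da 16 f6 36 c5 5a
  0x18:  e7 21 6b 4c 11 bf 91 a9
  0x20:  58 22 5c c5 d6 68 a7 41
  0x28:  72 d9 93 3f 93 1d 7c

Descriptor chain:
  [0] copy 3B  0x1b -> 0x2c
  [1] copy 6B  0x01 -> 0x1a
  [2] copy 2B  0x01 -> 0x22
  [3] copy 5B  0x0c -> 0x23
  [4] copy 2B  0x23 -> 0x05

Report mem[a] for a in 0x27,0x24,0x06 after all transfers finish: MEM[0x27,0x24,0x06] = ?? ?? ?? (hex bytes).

MEM[0x27,0x24,0x06] = e9 37 37

[0] 0x1b->0x2c len=3 : 4c 11 bf
[1] 0x01->0x1a len=6 : 7c 68 6b 50 9d c4
[2] 0x01->0x22 len=2 : 7c 68
[3] 0x0c->0x23 len=5 : 69 37 86 ff e9
[4] 0x23->0x05 len=2 : 69 37
query mem[0x27]=0xe9, mem[0x24]=0x37, mem[0x06]=0x37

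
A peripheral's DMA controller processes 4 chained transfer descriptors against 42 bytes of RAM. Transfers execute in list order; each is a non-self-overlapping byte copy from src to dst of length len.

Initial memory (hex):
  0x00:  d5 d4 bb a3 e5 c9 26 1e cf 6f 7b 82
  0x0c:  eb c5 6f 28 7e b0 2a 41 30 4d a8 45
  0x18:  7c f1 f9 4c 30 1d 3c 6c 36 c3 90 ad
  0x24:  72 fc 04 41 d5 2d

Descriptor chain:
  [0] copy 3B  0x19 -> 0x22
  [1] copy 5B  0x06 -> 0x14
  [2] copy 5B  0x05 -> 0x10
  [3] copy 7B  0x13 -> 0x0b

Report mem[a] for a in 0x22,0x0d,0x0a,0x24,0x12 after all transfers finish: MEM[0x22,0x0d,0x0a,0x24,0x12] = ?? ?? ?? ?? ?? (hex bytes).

D0: mem[0x22..0x24] <- [f1 f9 4c]
D1: mem[0x14..0x18] <- [26 1e cf 6f 7b]
D2: mem[0x10..0x14] <- [c9 26 1e cf 6f]
D3: mem[0x0b..0x11] <- [cf 6f 1e cf 6f 7b f1]
query mem[0x22]=0xf1, mem[0x0d]=0x1e, mem[0x0a]=0x7b, mem[0x24]=0x4c, mem[0x12]=0x1e

MEM[0x22,0x0d,0x0a,0x24,0x12] = f1 1e 7b 4c 1e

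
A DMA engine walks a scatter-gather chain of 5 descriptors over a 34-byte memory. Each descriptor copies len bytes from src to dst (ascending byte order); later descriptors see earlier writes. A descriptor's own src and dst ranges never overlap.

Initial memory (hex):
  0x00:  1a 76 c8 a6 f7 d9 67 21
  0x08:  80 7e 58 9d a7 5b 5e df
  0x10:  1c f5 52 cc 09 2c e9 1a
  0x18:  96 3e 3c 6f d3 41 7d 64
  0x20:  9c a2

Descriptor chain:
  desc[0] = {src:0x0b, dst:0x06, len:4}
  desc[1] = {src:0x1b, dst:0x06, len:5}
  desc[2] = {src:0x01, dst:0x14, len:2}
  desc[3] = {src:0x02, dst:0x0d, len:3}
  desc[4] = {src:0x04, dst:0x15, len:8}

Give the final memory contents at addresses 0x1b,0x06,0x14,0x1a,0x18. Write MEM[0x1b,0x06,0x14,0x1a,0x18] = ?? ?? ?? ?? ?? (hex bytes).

D0: mem[0x06..0x09] <- [9d a7 5b 5e]
D1: mem[0x06..0x0a] <- [6f d3 41 7d 64]
D2: mem[0x14..0x15] <- [76 c8]
D3: mem[0x0d..0x0f] <- [c8 a6 f7]
D4: mem[0x15..0x1c] <- [f7 d9 6f d3 41 7d 64 9d]
query mem[0x1b]=0x64, mem[0x06]=0x6f, mem[0x14]=0x76, mem[0x1a]=0x7d, mem[0x18]=0xd3

MEM[0x1b,0x06,0x14,0x1a,0x18] = 64 6f 76 7d d3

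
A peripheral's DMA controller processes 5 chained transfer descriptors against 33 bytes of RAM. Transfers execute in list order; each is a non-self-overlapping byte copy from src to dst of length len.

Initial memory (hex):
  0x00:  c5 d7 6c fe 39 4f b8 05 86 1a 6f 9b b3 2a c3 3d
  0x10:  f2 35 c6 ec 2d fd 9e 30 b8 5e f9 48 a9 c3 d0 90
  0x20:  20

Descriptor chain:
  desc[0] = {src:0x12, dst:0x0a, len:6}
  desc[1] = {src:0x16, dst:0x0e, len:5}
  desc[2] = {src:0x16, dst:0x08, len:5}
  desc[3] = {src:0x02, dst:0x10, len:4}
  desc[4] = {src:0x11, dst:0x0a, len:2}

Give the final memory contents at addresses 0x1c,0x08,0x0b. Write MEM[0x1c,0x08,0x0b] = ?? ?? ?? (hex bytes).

MEM[0x1c,0x08,0x0b] = a9 9e 39

#0 dst[0x0a+6] := {0xc6,0xec,0x2d,0xfd,0x9e,0x30}
#1 dst[0x0e+5] := {0x9e,0x30,0xb8,0x5e,0xf9}
#2 dst[0x08+5] := {0x9e,0x30,0xb8,0x5e,0xf9}
#3 dst[0x10+4] := {0x6c,0xfe,0x39,0x4f}
#4 dst[0x0a+2] := {0xfe,0x39}
query mem[0x1c]=0xa9, mem[0x08]=0x9e, mem[0x0b]=0x39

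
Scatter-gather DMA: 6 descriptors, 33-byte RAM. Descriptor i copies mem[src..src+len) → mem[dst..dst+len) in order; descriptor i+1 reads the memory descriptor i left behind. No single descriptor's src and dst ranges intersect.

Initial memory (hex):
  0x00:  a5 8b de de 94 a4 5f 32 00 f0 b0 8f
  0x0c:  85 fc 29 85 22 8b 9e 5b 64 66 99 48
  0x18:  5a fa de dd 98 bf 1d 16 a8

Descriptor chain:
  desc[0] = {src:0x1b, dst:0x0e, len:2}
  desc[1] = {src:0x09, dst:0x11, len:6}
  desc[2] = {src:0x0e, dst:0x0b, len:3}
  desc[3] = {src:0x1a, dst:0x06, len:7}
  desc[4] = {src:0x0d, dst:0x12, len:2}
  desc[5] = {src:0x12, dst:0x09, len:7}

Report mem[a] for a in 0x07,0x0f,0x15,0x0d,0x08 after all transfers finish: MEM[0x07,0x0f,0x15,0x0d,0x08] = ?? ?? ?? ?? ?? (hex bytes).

  after D0: wrote 2B at 0x0e = dd98
  after D1: wrote 6B at 0x11 = f0b08f85fcdd
  after D2: wrote 3B at 0x0b = dd9822
  after D3: wrote 7B at 0x06 = dedd98bf1d16a8
  after D4: wrote 2B at 0x12 = 22dd
  after D5: wrote 7B at 0x09 = 22dd85fcdd485a
query mem[0x07]=0xdd, mem[0x0f]=0x5a, mem[0x15]=0xfc, mem[0x0d]=0xdd, mem[0x08]=0x98

MEM[0x07,0x0f,0x15,0x0d,0x08] = dd 5a fc dd 98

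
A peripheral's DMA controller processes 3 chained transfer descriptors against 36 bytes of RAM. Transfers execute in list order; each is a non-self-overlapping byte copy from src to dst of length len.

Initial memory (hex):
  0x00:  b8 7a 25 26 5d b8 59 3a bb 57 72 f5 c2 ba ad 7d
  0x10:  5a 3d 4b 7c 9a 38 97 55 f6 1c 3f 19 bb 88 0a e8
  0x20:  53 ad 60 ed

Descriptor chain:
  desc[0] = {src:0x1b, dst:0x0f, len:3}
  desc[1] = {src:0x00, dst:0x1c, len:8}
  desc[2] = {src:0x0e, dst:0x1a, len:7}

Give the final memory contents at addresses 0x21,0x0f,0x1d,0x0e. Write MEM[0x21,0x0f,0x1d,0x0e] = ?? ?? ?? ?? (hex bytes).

D0: mem[0x0f..0x11] <- [19 bb 88]
D1: mem[0x1c..0x23] <- [b8 7a 25 26 5d b8 59 3a]
D2: mem[0x1a..0x20] <- [ad 19 bb 88 4b 7c 9a]
query mem[0x21]=0xb8, mem[0x0f]=0x19, mem[0x1d]=0x88, mem[0x0e]=0xad

MEM[0x21,0x0f,0x1d,0x0e] = b8 19 88 ad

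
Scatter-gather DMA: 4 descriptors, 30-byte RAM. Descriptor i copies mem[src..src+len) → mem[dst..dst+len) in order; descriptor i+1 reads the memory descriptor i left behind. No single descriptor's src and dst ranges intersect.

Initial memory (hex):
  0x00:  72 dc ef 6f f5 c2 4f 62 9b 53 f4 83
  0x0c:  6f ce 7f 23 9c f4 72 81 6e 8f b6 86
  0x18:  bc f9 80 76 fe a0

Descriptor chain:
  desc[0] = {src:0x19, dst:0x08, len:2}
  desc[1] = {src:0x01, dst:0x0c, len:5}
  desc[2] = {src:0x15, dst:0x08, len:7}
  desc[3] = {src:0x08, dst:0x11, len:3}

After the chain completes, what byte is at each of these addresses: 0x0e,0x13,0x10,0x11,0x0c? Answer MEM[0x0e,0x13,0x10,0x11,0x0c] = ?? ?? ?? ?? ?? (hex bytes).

MEM[0x0e,0x13,0x10,0x11,0x0c] = 76 86 c2 8f f9

  after D0: wrote 2B at 0x08 = f980
  after D1: wrote 5B at 0x0c = dcef6ff5c2
  after D2: wrote 7B at 0x08 = 8fb686bcf98076
  after D3: wrote 3B at 0x11 = 8fb686
query mem[0x0e]=0x76, mem[0x13]=0x86, mem[0x10]=0xc2, mem[0x11]=0x8f, mem[0x0c]=0xf9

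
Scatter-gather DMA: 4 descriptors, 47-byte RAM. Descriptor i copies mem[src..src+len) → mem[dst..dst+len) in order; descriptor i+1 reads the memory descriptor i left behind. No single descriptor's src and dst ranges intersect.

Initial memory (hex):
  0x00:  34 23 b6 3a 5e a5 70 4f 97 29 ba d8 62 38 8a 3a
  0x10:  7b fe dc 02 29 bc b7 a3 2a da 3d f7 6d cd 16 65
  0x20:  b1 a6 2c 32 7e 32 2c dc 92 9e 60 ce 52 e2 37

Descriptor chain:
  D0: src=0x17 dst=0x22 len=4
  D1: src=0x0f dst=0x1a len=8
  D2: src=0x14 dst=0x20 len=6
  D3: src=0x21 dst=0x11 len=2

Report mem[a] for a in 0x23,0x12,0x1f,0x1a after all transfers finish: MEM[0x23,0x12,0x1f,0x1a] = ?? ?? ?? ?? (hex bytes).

D0: mem[0x22..0x25] <- [a3 2a da 3d]
D1: mem[0x1a..0x21] <- [3a 7b fe dc 02 29 bc b7]
D2: mem[0x20..0x25] <- [29 bc b7 a3 2a da]
D3: mem[0x11..0x12] <- [bc b7]
query mem[0x23]=0xa3, mem[0x12]=0xb7, mem[0x1f]=0x29, mem[0x1a]=0x3a

MEM[0x23,0x12,0x1f,0x1a] = a3 b7 29 3a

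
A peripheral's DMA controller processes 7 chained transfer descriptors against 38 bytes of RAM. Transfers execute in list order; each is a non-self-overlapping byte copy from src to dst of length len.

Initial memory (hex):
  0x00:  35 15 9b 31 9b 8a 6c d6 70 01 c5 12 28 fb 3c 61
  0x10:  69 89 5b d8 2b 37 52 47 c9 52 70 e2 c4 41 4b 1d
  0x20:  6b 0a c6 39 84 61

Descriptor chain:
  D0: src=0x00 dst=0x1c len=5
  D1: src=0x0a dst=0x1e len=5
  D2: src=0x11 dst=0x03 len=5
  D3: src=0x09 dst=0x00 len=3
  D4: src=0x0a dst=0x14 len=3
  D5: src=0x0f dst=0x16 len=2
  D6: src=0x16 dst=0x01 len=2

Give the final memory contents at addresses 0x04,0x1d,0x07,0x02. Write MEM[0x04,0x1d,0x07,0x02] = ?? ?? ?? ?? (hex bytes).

#0 dst[0x1c+5] := {0x35,0x15,0x9b,0x31,0x9b}
#1 dst[0x1e+5] := {0xc5,0x12,0x28,0xfb,0x3c}
#2 dst[0x03+5] := {0x89,0x5b,0xd8,0x2b,0x37}
#3 dst[0x00+3] := {0x01,0xc5,0x12}
#4 dst[0x14+3] := {0xc5,0x12,0x28}
#5 dst[0x16+2] := {0x61,0x69}
#6 dst[0x01+2] := {0x61,0x69}
query mem[0x04]=0x5b, mem[0x1d]=0x15, mem[0x07]=0x37, mem[0x02]=0x69

MEM[0x04,0x1d,0x07,0x02] = 5b 15 37 69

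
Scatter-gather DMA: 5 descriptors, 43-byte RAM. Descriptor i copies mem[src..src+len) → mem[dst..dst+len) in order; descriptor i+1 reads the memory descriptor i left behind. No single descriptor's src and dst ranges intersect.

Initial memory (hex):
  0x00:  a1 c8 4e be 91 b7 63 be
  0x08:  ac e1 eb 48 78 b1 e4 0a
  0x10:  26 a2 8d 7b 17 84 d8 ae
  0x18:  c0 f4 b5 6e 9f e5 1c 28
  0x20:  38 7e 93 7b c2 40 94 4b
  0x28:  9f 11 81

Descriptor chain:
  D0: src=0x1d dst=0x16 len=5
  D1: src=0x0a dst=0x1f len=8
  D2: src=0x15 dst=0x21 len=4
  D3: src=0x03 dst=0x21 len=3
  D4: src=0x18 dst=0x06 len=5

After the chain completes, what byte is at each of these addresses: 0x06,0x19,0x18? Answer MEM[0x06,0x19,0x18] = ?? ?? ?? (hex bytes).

D0: mem[0x16..0x1a] <- [e5 1c 28 38 7e]
D1: mem[0x1f..0x26] <- [eb 48 78 b1 e4 0a 26 a2]
D2: mem[0x21..0x24] <- [84 e5 1c 28]
D3: mem[0x21..0x23] <- [be 91 b7]
D4: mem[0x06..0x0a] <- [28 38 7e 6e 9f]
query mem[0x06]=0x28, mem[0x19]=0x38, mem[0x18]=0x28

MEM[0x06,0x19,0x18] = 28 38 28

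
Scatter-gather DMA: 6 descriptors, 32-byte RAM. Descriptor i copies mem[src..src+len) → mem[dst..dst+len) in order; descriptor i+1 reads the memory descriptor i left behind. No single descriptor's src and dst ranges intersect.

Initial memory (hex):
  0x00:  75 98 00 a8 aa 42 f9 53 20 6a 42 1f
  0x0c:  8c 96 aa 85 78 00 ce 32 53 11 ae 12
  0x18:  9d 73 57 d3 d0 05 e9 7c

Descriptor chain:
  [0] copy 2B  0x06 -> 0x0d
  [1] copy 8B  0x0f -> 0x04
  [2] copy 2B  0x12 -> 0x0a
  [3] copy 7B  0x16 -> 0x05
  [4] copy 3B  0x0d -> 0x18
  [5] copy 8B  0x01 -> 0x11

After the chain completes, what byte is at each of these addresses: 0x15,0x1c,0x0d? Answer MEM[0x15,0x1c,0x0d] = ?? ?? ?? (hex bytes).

MEM[0x15,0x1c,0x0d] = ae d0 f9

D0: mem[0x0d..0x0e] <- [f9 53]
D1: mem[0x04..0x0b] <- [85 78 00 ce 32 53 11 ae]
D2: mem[0x0a..0x0b] <- [ce 32]
D3: mem[0x05..0x0b] <- [ae 12 9d 73 57 d3 d0]
D4: mem[0x18..0x1a] <- [f9 53 85]
D5: mem[0x11..0x18] <- [98 00 a8 85 ae 12 9d 73]
query mem[0x15]=0xae, mem[0x1c]=0xd0, mem[0x0d]=0xf9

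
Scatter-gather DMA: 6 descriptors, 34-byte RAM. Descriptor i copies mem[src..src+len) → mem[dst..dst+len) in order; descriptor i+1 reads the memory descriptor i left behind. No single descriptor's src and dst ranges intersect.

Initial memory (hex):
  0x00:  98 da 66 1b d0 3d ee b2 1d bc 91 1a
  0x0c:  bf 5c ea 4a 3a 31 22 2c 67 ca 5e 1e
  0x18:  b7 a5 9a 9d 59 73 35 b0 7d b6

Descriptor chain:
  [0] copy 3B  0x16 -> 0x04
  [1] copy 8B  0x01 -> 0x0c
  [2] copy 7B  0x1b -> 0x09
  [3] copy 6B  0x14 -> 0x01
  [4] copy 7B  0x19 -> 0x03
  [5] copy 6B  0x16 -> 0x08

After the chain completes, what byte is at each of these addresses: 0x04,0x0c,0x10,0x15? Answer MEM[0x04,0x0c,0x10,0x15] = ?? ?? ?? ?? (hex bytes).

MEM[0x04,0x0c,0x10,0x15] = 9a 9a 1e ca

D0: mem[0x04..0x06] <- [5e 1e b7]
D1: mem[0x0c..0x13] <- [da 66 1b 5e 1e b7 b2 1d]
D2: mem[0x09..0x0f] <- [9d 59 73 35 b0 7d b6]
D3: mem[0x01..0x06] <- [67 ca 5e 1e b7 a5]
D4: mem[0x03..0x09] <- [a5 9a 9d 59 73 35 b0]
D5: mem[0x08..0x0d] <- [5e 1e b7 a5 9a 9d]
query mem[0x04]=0x9a, mem[0x0c]=0x9a, mem[0x10]=0x1e, mem[0x15]=0xca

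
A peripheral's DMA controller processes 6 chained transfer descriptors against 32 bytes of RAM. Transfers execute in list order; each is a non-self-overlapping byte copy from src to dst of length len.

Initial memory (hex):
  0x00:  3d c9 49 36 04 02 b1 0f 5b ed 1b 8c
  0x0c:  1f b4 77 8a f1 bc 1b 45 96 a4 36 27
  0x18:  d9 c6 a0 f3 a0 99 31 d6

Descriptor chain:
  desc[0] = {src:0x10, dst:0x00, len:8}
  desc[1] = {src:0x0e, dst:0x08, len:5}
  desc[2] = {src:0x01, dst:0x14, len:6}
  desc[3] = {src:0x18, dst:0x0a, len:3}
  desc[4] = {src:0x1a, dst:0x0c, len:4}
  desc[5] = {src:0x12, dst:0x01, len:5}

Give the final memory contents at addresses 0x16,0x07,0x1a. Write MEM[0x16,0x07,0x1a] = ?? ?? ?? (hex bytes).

MEM[0x16,0x07,0x1a] = 45 27 a0

D0: mem[0x00..0x07] <- [f1 bc 1b 45 96 a4 36 27]
D1: mem[0x08..0x0c] <- [77 8a f1 bc 1b]
D2: mem[0x14..0x19] <- [bc 1b 45 96 a4 36]
D3: mem[0x0a..0x0c] <- [a4 36 a0]
D4: mem[0x0c..0x0f] <- [a0 f3 a0 99]
D5: mem[0x01..0x05] <- [1b 45 bc 1b 45]
query mem[0x16]=0x45, mem[0x07]=0x27, mem[0x1a]=0xa0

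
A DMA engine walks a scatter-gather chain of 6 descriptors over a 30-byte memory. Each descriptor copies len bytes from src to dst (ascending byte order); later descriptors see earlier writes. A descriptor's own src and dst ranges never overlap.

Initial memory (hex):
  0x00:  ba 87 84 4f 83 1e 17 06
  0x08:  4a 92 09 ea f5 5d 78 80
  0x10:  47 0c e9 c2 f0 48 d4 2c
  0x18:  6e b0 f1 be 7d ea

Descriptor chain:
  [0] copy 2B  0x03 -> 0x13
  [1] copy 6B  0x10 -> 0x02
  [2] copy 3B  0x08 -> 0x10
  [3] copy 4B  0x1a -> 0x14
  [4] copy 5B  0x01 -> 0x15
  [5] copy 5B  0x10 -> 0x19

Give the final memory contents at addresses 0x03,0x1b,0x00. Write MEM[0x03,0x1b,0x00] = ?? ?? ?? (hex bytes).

[0] 0x03->0x13 len=2 : 4f 83
[1] 0x10->0x02 len=6 : 47 0c e9 4f 83 48
[2] 0x08->0x10 len=3 : 4a 92 09
[3] 0x1a->0x14 len=4 : f1 be 7d ea
[4] 0x01->0x15 len=5 : 87 47 0c e9 4f
[5] 0x10->0x19 len=5 : 4a 92 09 4f f1
query mem[0x03]=0x0c, mem[0x1b]=0x09, mem[0x00]=0xba

MEM[0x03,0x1b,0x00] = 0c 09 ba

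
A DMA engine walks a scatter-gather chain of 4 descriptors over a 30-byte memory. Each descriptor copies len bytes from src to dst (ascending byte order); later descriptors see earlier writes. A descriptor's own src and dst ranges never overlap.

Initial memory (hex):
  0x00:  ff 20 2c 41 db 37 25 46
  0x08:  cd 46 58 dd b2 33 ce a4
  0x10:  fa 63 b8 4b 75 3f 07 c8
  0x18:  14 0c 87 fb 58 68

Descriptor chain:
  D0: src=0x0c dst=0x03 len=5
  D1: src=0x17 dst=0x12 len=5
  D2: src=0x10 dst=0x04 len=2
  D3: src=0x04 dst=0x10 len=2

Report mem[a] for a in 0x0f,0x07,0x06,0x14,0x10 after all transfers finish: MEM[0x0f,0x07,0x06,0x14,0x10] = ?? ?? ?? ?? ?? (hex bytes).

MEM[0x0f,0x07,0x06,0x14,0x10] = a4 fa a4 0c fa

D0: mem[0x03..0x07] <- [b2 33 ce a4 fa]
D1: mem[0x12..0x16] <- [c8 14 0c 87 fb]
D2: mem[0x04..0x05] <- [fa 63]
D3: mem[0x10..0x11] <- [fa 63]
query mem[0x0f]=0xa4, mem[0x07]=0xfa, mem[0x06]=0xa4, mem[0x14]=0x0c, mem[0x10]=0xfa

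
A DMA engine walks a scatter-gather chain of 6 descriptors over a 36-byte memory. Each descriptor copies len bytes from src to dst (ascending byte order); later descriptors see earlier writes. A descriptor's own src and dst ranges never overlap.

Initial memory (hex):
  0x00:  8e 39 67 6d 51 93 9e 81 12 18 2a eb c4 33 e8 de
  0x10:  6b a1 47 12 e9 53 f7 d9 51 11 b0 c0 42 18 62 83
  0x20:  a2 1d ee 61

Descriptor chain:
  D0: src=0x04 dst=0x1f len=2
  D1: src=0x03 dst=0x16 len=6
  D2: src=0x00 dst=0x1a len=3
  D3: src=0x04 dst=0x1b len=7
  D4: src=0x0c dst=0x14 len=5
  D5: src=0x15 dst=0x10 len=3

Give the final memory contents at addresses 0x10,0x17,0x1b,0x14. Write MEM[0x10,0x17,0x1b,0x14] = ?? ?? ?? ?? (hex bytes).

[0] 0x04->0x1f len=2 : 51 93
[1] 0x03->0x16 len=6 : 6d 51 93 9e 81 12
[2] 0x00->0x1a len=3 : 8e 39 67
[3] 0x04->0x1b len=7 : 51 93 9e 81 12 18 2a
[4] 0x0c->0x14 len=5 : c4 33 e8 de 6b
[5] 0x15->0x10 len=3 : 33 e8 de
query mem[0x10]=0x33, mem[0x17]=0xde, mem[0x1b]=0x51, mem[0x14]=0xc4

MEM[0x10,0x17,0x1b,0x14] = 33 de 51 c4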